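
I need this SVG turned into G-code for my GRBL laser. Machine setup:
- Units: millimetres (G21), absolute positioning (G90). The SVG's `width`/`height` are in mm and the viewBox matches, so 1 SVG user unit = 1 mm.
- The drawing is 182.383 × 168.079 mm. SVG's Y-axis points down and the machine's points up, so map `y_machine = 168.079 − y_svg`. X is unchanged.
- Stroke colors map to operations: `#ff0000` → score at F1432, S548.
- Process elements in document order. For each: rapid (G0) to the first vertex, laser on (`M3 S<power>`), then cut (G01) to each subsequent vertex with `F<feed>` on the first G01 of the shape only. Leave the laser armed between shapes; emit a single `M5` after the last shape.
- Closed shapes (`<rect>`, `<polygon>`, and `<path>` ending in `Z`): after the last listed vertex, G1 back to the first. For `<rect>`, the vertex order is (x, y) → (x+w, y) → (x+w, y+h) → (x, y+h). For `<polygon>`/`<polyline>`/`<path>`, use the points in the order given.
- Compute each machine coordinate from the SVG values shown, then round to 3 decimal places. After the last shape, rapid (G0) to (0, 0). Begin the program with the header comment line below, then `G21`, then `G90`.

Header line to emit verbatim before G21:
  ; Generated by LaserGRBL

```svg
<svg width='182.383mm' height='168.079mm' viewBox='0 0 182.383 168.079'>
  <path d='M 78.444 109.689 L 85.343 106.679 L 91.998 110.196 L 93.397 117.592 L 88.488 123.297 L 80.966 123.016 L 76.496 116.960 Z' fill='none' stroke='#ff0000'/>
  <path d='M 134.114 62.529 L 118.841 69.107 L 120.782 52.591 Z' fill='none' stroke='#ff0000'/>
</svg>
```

; Generated by LaserGRBL
G21
G90
G0 X78.444 Y58.390
M3 S548
G01 X85.343 Y61.400 F1432
G01 X91.998 Y57.883
G01 X93.397 Y50.487
G01 X88.488 Y44.782
G01 X80.966 Y45.063
G01 X76.496 Y51.119
G01 X78.444 Y58.390
G0 X134.114 Y105.550
M3 S548
G01 X118.841 Y98.972 F1432
G01 X120.782 Y115.488
G01 X134.114 Y105.550
M5
G0 X0.000 Y0.000

1 u = 1 mm; y_m = 168.079 − y.

[1] `<path>` regular polygon, #ff0000→score S548 F1432: (78.444,58.390) → (85.343,61.400) → (91.998,57.883) → (93.397,50.487) → (88.488,44.782) → (80.966,45.063) → (76.496,51.119) → (78.444,58.390) (closed)

[2] `<path>` regular polygon, #ff0000→score S548 F1432: (134.114,105.550) → (118.841,98.972) → (120.782,115.488) → (134.114,105.550) (closed)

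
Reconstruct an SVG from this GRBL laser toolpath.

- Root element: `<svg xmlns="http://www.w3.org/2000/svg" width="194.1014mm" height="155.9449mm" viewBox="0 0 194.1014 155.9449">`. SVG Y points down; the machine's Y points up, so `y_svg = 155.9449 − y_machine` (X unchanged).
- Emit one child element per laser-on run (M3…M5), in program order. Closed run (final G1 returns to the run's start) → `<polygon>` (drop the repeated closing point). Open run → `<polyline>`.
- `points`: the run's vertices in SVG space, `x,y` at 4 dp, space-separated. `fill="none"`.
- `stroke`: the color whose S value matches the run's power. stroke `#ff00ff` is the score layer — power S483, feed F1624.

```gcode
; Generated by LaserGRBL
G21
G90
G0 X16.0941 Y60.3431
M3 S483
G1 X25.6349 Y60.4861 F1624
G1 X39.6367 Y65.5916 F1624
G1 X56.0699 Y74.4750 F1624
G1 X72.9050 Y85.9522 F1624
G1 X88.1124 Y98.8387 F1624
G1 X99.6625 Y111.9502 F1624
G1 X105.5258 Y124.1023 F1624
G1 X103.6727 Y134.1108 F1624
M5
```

<svg xmlns="http://www.w3.org/2000/svg" width="194.1014mm" height="155.9449mm" viewBox="0 0 194.1014 155.9449">
  <polyline points="16.0941,95.6018 25.6349,95.4588 39.6367,90.3533 56.0699,81.4699 72.9050,69.9927 88.1124,57.1062 99.6625,43.9947 105.5258,31.8426 103.6727,21.8341" fill="none" stroke="#ff00ff"/>
</svg>

Machine Y-up, SVG Y-down with viewBox height 155.9449, so y_svg = 155.9449 − y_machine; X carries over. Every run uses S483, so all elements get stroke `#ff00ff` (score).

Run 1: The run is open, so emit a `<polyline>` with points (Y-flipped): 16.0941,95.6018 25.6349,95.4588 39.6367,90.3533 56.0699,81.4699 72.9050,69.9927 88.1124,57.1062 99.6625,43.9947 105.5258,31.8426 103.6727,21.8341.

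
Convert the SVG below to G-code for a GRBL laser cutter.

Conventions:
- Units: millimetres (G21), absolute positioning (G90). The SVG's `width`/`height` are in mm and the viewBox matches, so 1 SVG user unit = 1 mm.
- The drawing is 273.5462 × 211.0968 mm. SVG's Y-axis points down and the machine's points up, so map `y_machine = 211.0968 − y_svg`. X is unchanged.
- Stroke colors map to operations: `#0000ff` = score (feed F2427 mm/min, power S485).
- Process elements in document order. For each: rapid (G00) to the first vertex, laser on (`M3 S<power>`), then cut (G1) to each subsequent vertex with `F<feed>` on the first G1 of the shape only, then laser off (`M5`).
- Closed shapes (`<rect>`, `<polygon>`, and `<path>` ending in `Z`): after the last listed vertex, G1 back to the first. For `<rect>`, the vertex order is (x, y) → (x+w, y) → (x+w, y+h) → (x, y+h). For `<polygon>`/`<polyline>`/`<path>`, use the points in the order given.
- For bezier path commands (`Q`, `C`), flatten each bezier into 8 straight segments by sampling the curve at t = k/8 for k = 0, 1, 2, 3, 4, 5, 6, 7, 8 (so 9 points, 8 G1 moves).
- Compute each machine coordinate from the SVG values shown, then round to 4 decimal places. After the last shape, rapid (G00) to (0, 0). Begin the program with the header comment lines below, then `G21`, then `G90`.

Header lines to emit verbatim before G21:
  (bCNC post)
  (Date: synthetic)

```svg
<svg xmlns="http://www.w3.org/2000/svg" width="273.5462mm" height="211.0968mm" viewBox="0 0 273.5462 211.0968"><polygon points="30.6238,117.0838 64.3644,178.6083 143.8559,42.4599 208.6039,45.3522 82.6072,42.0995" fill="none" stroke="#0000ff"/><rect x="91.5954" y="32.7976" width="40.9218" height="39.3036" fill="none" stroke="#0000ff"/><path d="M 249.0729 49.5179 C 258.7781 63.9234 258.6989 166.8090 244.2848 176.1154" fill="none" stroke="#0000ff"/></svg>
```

(bCNC post)
(Date: synthetic)
G21
G90
G00 X30.6238 Y94.0130
M3 S485
G1 X64.3644 Y32.4885 F2427
G1 X143.8559 Y168.6369
G1 X208.6039 Y165.7446
G1 X82.6072 Y168.9973
G1 X30.6238 Y94.0130
M5
G00 X91.5954 Y178.2992
M3 S485
G1 X132.5172 Y178.2992 F2427
G1 X132.5172 Y138.9956
G1 X91.5954 Y138.9956
G1 X91.5954 Y178.2992
M5
G00 X249.0729 Y161.5789
M3 S485
G1 X252.2448 Y152.3849 F2427
G1 X254.4461 Y137.0294
G1 X255.6235 Y117.6460
G1 X255.7236 Y96.3680
G1 X254.6931 Y75.3290
G1 X252.4787 Y56.6626
G1 X249.0270 Y42.5022
G1 X244.2848 Y34.9814
M5
G00 X0.0000 Y0.0000

Since the viewBox matches the mm dimensions, user units are millimetres directly. The only transform is the Y-flip y_m = 211.0968 − y_svg.

Shape 1 is a closed polygon drawn with `<polygon>`. Its stroke #0000ff means score at S485, F2427. After flipping Y the toolpath is (30.6238,94.0130) → (64.3644,32.4885) → (143.8559,168.6369) → (208.6039,165.7446) → (82.6072,168.9973) → (30.6238,94.0130), returning to the start.

Shape 2 is a rectangle drawn with `<rect>`. Its stroke #0000ff means score at S485, F2427. After flipping Y the toolpath is (91.5954,178.2992) → (132.5172,178.2992) → (132.5172,138.9956) → (91.5954,138.9956) → (91.5954,178.2992), returning to the start.

Shape 3 is a cubic bezier drawn with `<path>`. Its stroke #0000ff means score at S485, F2427. After flipping Y the toolpath is (249.0729,161.5789) → (252.2448,152.3849) → (254.4461,137.0294) → (255.6235,117.6460) → (255.7236,96.3680) → (254.6931,75.3290) → (252.4787,56.6626) → (249.0270,42.5022) → (244.2848,34.9814).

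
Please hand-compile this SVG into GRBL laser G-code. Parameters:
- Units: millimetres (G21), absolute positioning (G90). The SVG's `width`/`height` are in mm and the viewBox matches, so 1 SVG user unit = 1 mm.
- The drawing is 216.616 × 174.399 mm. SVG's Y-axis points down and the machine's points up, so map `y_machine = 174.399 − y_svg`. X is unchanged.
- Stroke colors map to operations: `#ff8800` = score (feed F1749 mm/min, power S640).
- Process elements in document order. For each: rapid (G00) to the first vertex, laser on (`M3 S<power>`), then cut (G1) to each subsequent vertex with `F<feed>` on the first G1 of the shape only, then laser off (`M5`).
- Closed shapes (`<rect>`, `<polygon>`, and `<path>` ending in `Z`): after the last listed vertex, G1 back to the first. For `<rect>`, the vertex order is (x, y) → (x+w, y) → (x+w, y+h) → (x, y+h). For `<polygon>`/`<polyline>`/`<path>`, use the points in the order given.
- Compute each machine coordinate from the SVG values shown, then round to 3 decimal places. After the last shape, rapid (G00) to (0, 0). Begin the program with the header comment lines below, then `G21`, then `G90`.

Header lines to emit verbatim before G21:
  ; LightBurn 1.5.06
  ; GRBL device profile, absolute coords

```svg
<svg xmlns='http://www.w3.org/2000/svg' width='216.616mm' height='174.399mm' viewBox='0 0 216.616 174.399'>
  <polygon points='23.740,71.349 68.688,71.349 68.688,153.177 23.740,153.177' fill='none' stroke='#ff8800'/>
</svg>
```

1 u = 1 mm; y_m = 174.399 − y.

[1] `<polygon>` rectangle, #ff8800→score S640 F1749: (23.740,103.050) → (68.688,103.050) → (68.688,21.222) → (23.740,21.222) → (23.740,103.050) (closed)

; LightBurn 1.5.06
; GRBL device profile, absolute coords
G21
G90
G00 X23.740 Y103.050
M3 S640
G1 X68.688 Y103.050 F1749
G1 X68.688 Y21.222
G1 X23.740 Y21.222
G1 X23.740 Y103.050
M5
G00 X0.000 Y0.000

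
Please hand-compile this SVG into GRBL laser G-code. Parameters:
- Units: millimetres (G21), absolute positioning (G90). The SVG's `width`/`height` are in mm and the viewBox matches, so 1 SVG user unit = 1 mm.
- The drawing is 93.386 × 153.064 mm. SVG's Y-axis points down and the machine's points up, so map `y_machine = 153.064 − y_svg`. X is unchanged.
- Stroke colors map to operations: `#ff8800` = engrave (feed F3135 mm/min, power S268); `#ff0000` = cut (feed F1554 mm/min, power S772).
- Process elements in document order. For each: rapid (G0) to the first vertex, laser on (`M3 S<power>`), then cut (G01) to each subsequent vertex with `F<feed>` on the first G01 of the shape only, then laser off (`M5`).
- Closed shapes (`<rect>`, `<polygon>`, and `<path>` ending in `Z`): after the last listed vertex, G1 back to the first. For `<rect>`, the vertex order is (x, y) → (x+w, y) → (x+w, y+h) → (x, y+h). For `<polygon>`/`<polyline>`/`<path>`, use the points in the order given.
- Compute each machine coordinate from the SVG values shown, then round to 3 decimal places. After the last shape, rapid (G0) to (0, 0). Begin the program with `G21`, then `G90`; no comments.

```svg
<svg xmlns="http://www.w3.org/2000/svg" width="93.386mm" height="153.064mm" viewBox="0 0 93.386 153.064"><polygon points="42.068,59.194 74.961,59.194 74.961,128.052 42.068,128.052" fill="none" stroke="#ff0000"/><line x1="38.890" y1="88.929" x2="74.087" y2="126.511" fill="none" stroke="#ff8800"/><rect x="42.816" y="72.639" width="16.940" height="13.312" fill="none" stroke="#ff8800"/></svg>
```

Since the viewBox matches the mm dimensions, user units are millimetres directly. The only transform is the Y-flip y_m = 153.064 − y_svg.

Shape 1 is a rectangle drawn with `<polygon>`. Its stroke #ff0000 means cut at S772, F1554. After flipping Y the toolpath is (42.068,93.870) → (74.961,93.870) → (74.961,25.012) → (42.068,25.012) → (42.068,93.870), returning to the start.

Shape 2 is a line segment drawn with `<line>`. Its stroke #ff8800 means engrave at S268, F3135. After flipping Y the toolpath is (38.890,64.135) → (74.087,26.553).

Shape 3 is a rectangle drawn with `<rect>`. Its stroke #ff8800 means engrave at S268, F3135. After flipping Y the toolpath is (42.816,80.425) → (59.756,80.425) → (59.756,67.113) → (42.816,67.113) → (42.816,80.425), returning to the start.

G21
G90
G0 X42.068 Y93.870
M3 S772
G01 X74.961 Y93.870 F1554
G01 X74.961 Y25.012
G01 X42.068 Y25.012
G01 X42.068 Y93.870
M5
G0 X38.890 Y64.135
M3 S268
G01 X74.087 Y26.553 F3135
M5
G0 X42.816 Y80.425
M3 S268
G01 X59.756 Y80.425 F3135
G01 X59.756 Y67.113
G01 X42.816 Y67.113
G01 X42.816 Y80.425
M5
G0 X0.000 Y0.000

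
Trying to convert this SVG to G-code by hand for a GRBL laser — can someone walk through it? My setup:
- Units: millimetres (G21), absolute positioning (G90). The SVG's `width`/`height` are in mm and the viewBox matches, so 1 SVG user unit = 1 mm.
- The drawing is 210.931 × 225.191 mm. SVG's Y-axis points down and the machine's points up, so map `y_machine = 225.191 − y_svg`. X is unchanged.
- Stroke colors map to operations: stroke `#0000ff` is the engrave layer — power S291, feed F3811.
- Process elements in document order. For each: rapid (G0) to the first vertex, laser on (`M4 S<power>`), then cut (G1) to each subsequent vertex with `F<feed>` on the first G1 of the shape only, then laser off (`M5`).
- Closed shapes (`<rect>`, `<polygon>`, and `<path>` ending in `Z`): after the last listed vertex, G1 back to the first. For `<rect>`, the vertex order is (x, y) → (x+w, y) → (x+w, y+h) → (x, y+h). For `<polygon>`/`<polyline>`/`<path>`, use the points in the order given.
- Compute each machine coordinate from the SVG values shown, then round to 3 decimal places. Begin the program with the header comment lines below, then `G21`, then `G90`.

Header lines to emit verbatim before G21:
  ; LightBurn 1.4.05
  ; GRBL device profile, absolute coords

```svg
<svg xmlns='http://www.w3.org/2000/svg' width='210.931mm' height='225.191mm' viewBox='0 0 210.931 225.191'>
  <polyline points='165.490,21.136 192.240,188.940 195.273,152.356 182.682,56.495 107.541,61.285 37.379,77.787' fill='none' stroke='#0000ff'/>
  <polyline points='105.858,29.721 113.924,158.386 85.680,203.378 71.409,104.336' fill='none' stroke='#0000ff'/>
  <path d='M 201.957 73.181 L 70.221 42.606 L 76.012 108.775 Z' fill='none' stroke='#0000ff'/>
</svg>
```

; LightBurn 1.4.05
; GRBL device profile, absolute coords
G21
G90
G0 X165.490 Y204.055
M4 S291
G1 X192.240 Y36.251 F3811
G1 X195.273 Y72.835
G1 X182.682 Y168.696
G1 X107.541 Y163.906
G1 X37.379 Y147.404
M5
G0 X105.858 Y195.470
M4 S291
G1 X113.924 Y66.805 F3811
G1 X85.680 Y21.813
G1 X71.409 Y120.855
M5
G0 X201.957 Y152.010
M4 S291
G1 X70.221 Y182.585 F3811
G1 X76.012 Y116.416
G1 X201.957 Y152.010
M5

viewBox `0 0 210.931 225.191` with mm width/height → 1 unit = 1 mm. Flip: y_m = 225.191 − y_svg.

**Shape 1** — `<polyline>` open polyline, stroke `#0000ff` → engrave (S291, F3811). Machine vertices: (165.490,204.055) → (192.240,36.251) → (195.273,72.835) → (182.682,168.696) → (107.541,163.906) → (37.379,147.404). Open path.

**Shape 2** — `<polyline>` open polyline, stroke `#0000ff` → engrave (S291, F3811). Machine vertices: (105.858,195.470) → (113.924,66.805) → (85.680,21.813) → (71.409,120.855). Open path.

**Shape 3** — `<path>` closed polygon, stroke `#0000ff` → engrave (S291, F3811). Machine vertices: (201.957,152.010) → (70.221,182.585) → (76.012,116.416) → (201.957,152.010). Closed: final G1 returns to the first vertex.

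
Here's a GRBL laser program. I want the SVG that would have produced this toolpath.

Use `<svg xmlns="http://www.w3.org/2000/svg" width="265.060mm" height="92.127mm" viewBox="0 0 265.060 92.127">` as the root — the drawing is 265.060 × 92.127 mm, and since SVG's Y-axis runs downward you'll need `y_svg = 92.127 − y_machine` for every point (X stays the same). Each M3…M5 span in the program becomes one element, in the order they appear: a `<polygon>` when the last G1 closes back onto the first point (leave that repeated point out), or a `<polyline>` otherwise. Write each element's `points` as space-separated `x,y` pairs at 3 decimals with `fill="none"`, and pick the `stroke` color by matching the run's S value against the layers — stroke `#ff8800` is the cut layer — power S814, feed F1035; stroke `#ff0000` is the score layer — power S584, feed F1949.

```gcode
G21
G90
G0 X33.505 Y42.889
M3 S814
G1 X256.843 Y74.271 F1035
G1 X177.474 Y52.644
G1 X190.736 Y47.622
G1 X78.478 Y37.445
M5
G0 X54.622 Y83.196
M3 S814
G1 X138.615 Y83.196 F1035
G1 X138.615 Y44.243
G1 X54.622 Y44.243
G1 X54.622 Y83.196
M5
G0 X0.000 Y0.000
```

<svg xmlns="http://www.w3.org/2000/svg" width="265.060mm" height="92.127mm" viewBox="0 0 265.060 92.127">
  <polyline points="33.505,49.238 256.843,17.856 177.474,39.483 190.736,44.505 78.478,54.682" fill="none" stroke="#ff8800"/>
  <polygon points="54.622,8.931 138.615,8.931 138.615,47.884 54.622,47.884" fill="none" stroke="#ff8800"/>
</svg>

Each laser-on run becomes one SVG element. Flip Y back into SVG space with y_svg = 92.127 − y_machine. Every run uses S814, so all elements get stroke `#ff8800` (cut).

Run 1: The run is open, so emit a `<polyline>` with points (Y-flipped): 33.505,49.238 256.843,17.856 177.474,39.483 190.736,44.505 78.478,54.682.

Run 2: The run returns to its start, so emit a `<polygon>` with points (Y-flipped): 54.622,8.931 138.615,8.931 138.615,47.884 54.622,47.884.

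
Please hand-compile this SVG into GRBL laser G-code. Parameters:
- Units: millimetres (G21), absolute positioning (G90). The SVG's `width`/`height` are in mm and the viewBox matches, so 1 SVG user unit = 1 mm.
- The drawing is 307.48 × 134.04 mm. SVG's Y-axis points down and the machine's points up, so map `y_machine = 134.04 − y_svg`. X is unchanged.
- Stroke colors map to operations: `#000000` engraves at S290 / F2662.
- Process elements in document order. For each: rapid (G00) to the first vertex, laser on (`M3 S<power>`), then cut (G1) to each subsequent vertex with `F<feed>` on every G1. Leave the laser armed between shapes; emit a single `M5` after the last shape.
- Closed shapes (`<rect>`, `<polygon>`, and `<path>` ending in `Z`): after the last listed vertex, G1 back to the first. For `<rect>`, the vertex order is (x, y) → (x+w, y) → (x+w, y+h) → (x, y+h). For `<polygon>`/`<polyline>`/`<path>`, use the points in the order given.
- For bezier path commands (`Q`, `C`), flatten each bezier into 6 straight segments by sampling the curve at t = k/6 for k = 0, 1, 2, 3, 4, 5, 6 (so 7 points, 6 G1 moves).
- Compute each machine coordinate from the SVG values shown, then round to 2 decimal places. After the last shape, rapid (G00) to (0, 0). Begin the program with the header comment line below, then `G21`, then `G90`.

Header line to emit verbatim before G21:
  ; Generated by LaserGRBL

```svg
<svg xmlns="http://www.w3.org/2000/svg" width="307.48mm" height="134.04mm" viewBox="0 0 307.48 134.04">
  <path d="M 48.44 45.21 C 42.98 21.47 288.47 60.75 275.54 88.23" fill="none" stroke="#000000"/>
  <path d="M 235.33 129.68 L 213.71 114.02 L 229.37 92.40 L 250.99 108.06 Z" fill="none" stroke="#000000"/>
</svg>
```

; Generated by LaserGRBL
G21
G90
G00 X48.44 Y88.83
M3 S290
G1 X64.26 Y95.79 F2662
G1 X107.76 Y94.33 F2662
G1 X164.79 Y86.53 F2662
G1 X221.20 Y74.45 F2662
G1 X262.83 Y60.19 F2662
G1 X275.54 Y45.81 F2662
G00 X235.33 Y4.36
M3 S290
G1 X213.71 Y20.02 F2662
G1 X229.37 Y41.64 F2662
G1 X250.99 Y25.98 F2662
G1 X235.33 Y4.36 F2662
M5
G00 X0.00 Y0.00

Since the viewBox matches the mm dimensions, user units are millimetres directly. The only transform is the Y-flip y_m = 134.04 − y_svg.

Shape 1 is a cubic bezier drawn with `<path>`. Its stroke #000000 means engrave at S290, F2662. After flipping Y the toolpath is (48.44,88.83) → (64.26,95.79) → (107.76,94.33) → (164.79,86.53) → (221.20,74.45) → (262.83,60.19) → (275.54,45.81).

Shape 2 is a regular polygon drawn with `<path>`. Its stroke #000000 means engrave at S290, F2662. After flipping Y the toolpath is (235.33,4.36) → (213.71,20.02) → (229.37,41.64) → (250.99,25.98) → (235.33,4.36), returning to the start.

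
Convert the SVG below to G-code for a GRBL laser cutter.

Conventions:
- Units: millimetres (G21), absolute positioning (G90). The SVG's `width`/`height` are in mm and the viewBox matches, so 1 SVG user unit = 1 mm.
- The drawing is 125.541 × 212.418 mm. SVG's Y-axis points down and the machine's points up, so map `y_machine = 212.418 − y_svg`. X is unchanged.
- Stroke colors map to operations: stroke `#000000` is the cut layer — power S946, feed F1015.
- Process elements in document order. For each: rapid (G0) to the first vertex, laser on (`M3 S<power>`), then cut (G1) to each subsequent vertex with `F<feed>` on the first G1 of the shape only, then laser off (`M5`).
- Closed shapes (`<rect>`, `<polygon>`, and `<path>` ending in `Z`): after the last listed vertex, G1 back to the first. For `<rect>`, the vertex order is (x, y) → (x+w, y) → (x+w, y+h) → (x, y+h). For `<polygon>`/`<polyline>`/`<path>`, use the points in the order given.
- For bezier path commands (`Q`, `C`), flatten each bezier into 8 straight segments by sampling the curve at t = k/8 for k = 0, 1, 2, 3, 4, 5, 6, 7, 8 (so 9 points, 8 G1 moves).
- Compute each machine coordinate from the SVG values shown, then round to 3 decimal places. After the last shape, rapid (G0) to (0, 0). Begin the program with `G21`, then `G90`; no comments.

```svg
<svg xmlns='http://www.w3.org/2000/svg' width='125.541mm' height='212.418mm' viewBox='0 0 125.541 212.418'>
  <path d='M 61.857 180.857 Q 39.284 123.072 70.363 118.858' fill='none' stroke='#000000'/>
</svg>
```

Since the viewBox matches the mm dimensions, user units are millimetres directly. The only transform is the Y-flip y_m = 212.418 − y_svg.

Shape 1 is a quadratic bezier drawn with `<path>`. Its stroke #000000 means cut at S946, F1015. After flipping Y the toolpath is (61.857,31.561) → (57.052,45.170) → (53.924,57.105) → (52.472,67.366) → (52.697,75.953) → (54.599,82.866) → (58.177,88.105) → (63.432,91.669) → (70.363,93.560).

G21
G90
G0 X61.857 Y31.561
M3 S946
G1 X57.052 Y45.170 F1015
G1 X53.924 Y57.105
G1 X52.472 Y67.366
G1 X52.697 Y75.953
G1 X54.599 Y82.866
G1 X58.177 Y88.105
G1 X63.432 Y91.669
G1 X70.363 Y93.560
M5
G0 X0.000 Y0.000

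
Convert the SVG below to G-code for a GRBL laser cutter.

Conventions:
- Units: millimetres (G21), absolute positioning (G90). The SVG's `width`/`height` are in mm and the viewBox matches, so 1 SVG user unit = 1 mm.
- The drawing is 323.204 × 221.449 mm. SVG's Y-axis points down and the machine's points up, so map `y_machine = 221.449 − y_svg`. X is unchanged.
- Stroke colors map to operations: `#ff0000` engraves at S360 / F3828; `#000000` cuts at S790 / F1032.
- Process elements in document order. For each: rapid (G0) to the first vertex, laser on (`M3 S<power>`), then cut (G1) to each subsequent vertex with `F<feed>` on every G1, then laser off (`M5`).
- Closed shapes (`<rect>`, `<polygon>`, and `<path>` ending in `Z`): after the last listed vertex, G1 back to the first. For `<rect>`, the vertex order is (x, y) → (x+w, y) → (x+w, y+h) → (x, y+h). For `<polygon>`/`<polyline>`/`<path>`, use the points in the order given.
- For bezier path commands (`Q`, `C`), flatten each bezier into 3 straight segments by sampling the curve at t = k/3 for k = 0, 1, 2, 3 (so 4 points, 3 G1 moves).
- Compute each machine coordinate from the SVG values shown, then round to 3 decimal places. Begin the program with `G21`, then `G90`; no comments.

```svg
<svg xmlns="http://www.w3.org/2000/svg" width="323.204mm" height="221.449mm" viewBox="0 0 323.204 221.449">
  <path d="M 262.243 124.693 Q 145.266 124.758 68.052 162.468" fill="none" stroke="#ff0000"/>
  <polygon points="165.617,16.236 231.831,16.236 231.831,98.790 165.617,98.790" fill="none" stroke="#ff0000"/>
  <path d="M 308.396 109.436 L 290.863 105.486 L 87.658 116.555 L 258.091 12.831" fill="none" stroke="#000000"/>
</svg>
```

G21
G90
G0 X262.243 Y96.756
M3 S360
G1 X188.676 Y92.530 F3828
G1 X123.946 Y79.938 F3828
G1 X68.052 Y58.981 F3828
M5
G0 X165.617 Y205.213
M3 S360
G1 X231.831 Y205.213 F3828
G1 X231.831 Y122.659 F3828
G1 X165.617 Y122.659 F3828
G1 X165.617 Y205.213 F3828
M5
G0 X308.396 Y112.013
M3 S790
G1 X290.863 Y115.963 F1032
G1 X87.658 Y104.894 F1032
G1 X258.091 Y208.618 F1032
M5

viewBox `0 0 323.204 221.449` with mm width/height → 1 unit = 1 mm. Flip: y_m = 221.449 − y_svg.

**Shape 1** — `<path>` quadratic bezier, stroke `#ff0000` → engrave (S360, F3828). Control points (SVG): P0=(262.243,124.693), P1=(145.266,124.758), P2=(68.052,162.468); sampled at t=k/3. Machine vertices: (262.243,96.756) → (188.676,92.530) → (123.946,79.938) → (68.052,58.981). Open path.

**Shape 2** — `<polygon>` rectangle, stroke `#ff0000` → engrave (S360, F3828). Machine vertices: (165.617,205.213) → (231.831,205.213) → (231.831,122.659) → (165.617,122.659) → (165.617,205.213). Closed: final G1 returns to the first vertex.

**Shape 3** — `<path>` open polyline, stroke `#000000` → cut (S790, F1032). Machine vertices: (308.396,112.013) → (290.863,115.963) → (87.658,104.894) → (258.091,208.618). Open path.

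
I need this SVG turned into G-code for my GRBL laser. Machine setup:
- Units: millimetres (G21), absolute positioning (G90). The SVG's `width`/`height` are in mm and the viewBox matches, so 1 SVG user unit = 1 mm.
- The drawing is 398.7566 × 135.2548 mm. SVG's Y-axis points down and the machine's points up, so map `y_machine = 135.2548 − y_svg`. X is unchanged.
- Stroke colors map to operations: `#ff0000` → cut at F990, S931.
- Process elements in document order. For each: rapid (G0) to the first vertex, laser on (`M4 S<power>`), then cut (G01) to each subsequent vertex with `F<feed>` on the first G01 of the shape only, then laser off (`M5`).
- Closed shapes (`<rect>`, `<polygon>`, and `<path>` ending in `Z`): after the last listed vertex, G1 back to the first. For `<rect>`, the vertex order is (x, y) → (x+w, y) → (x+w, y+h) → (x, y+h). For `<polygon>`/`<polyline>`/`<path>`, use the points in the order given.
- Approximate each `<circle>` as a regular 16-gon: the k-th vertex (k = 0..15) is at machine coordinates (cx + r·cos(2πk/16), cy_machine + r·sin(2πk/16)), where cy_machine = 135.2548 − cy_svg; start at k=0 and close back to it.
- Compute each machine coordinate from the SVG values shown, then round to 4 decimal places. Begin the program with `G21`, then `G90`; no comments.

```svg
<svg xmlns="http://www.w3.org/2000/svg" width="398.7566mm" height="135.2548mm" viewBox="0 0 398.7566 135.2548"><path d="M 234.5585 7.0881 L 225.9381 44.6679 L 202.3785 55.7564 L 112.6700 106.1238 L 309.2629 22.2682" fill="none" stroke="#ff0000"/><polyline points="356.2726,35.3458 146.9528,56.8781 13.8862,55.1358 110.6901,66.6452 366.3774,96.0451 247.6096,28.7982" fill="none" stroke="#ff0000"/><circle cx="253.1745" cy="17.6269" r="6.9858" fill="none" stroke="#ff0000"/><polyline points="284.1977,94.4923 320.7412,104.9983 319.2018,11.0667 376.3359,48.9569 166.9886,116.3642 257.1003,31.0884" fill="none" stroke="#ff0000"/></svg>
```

viewBox `0 0 398.7566 135.2548` with mm width/height → 1 unit = 1 mm. Flip: y_m = 135.2548 − y_svg.

**Shape 1** — `<path>` open polyline, stroke `#ff0000` → cut (S931, F990). Machine vertices: (234.5585,128.1667) → (225.9381,90.5869) → (202.3785,79.4984) → (112.6700,29.1310) → (309.2629,112.9866). Open path.

**Shape 2** — `<polyline>` open polyline, stroke `#ff0000` → cut (S931, F990). Machine vertices: (356.2726,99.9090) → (146.9528,78.3767) → (13.8862,80.1190) → (110.6901,68.6096) → (366.3774,39.2097) → (247.6096,106.4566). Open path.

**Shape 3** — `<circle>` circle, stroke `#ff0000` → cut (S931, F990). Machine vertices: (260.1603,117.6279) → (259.6285,120.3012) → (258.1142,122.5676) → (255.8478,124.0819) → (253.1745,124.6137) → (250.5012,124.0819) → (248.2348,122.5676) → (246.7205,120.3012) → (246.1887,117.6279) → (246.7205,114.9546) → (248.2348,112.6882) → (250.5012,111.1739) → (253.1745,110.6421) → (255.8478,111.1739) → (258.1142,112.6882) → (259.6285,114.9546) → (260.1603,117.6279). Closed: final G1 returns to the first vertex.

**Shape 4** — `<polyline>` open polyline, stroke `#ff0000` → cut (S931, F990). Machine vertices: (284.1977,40.7625) → (320.7412,30.2565) → (319.2018,124.1881) → (376.3359,86.2979) → (166.9886,18.8906) → (257.1003,104.1664). Open path.

G21
G90
G0 X234.5585 Y128.1667
M4 S931
G01 X225.9381 Y90.5869 F990
G01 X202.3785 Y79.4984
G01 X112.6700 Y29.1310
G01 X309.2629 Y112.9866
M5
G0 X356.2726 Y99.9090
M4 S931
G01 X146.9528 Y78.3767 F990
G01 X13.8862 Y80.1190
G01 X110.6901 Y68.6096
G01 X366.3774 Y39.2097
G01 X247.6096 Y106.4566
M5
G0 X260.1603 Y117.6279
M4 S931
G01 X259.6285 Y120.3012 F990
G01 X258.1142 Y122.5676
G01 X255.8478 Y124.0819
G01 X253.1745 Y124.6137
G01 X250.5012 Y124.0819
G01 X248.2348 Y122.5676
G01 X246.7205 Y120.3012
G01 X246.1887 Y117.6279
G01 X246.7205 Y114.9546
G01 X248.2348 Y112.6882
G01 X250.5012 Y111.1739
G01 X253.1745 Y110.6421
G01 X255.8478 Y111.1739
G01 X258.1142 Y112.6882
G01 X259.6285 Y114.9546
G01 X260.1603 Y117.6279
M5
G0 X284.1977 Y40.7625
M4 S931
G01 X320.7412 Y30.2565 F990
G01 X319.2018 Y124.1881
G01 X376.3359 Y86.2979
G01 X166.9886 Y18.8906
G01 X257.1003 Y104.1664
M5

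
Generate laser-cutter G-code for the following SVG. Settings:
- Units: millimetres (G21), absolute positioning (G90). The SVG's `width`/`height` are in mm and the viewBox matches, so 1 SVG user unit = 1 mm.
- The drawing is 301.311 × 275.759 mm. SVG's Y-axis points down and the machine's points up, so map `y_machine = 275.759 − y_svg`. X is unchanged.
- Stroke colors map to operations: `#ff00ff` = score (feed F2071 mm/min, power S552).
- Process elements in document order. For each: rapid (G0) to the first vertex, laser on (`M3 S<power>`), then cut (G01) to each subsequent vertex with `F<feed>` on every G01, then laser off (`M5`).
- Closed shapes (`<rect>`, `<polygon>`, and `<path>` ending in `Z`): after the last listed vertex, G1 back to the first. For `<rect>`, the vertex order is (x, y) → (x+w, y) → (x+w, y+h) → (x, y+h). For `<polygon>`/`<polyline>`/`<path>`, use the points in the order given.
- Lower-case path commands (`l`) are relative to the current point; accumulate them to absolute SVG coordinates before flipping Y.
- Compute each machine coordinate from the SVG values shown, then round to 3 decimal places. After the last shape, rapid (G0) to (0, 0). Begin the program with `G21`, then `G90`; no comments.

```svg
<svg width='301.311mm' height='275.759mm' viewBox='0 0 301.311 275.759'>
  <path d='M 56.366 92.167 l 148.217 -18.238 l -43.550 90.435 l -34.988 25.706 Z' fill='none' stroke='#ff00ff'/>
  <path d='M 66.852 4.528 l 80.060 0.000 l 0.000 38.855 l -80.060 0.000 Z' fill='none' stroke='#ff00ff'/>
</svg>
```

G21
G90
G0 X56.366 Y183.592
M3 S552
G01 X204.583 Y201.830 F2071
G01 X161.033 Y111.395 F2071
G01 X126.045 Y85.689 F2071
G01 X56.366 Y183.592 F2071
M5
G0 X66.852 Y271.231
M3 S552
G01 X146.912 Y271.231 F2071
G01 X146.912 Y232.376 F2071
G01 X66.852 Y232.376 F2071
G01 X66.852 Y271.231 F2071
M5
G0 X0.000 Y0.000

1 u = 1 mm; y_m = 275.759 − y.

[1] `<path>` closed polygon, #ff00ff→score S552 F2071: (56.366,183.592) → (204.583,201.830) → (161.033,111.395) → (126.045,85.689) → (56.366,183.592) (closed)

[2] `<path>` rectangle, #ff00ff→score S552 F2071: (66.852,271.231) → (146.912,271.231) → (146.912,232.376) → (66.852,232.376) → (66.852,271.231) (closed)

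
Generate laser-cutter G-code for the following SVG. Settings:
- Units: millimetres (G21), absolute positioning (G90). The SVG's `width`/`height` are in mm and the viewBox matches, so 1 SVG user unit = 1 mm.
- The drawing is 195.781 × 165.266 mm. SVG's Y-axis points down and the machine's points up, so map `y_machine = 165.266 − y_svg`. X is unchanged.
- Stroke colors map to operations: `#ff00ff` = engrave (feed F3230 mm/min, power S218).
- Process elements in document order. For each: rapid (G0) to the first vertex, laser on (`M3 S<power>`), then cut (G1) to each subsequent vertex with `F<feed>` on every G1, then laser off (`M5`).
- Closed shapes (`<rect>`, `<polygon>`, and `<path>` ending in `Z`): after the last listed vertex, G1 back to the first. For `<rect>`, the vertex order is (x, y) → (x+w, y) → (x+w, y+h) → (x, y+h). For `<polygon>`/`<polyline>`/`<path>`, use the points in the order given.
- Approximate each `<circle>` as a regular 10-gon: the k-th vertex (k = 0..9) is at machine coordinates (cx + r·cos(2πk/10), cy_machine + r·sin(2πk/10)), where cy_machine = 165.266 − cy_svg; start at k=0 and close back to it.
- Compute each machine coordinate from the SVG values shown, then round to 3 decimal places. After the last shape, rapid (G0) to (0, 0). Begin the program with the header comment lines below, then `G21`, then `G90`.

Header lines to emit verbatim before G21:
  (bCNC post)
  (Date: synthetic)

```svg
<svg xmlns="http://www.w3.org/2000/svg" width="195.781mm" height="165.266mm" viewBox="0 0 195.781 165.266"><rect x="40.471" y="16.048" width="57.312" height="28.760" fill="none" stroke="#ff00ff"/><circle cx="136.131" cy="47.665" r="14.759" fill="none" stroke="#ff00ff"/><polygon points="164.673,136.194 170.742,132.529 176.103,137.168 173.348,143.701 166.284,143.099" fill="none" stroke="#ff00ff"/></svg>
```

Since the viewBox matches the mm dimensions, user units are millimetres directly. The only transform is the Y-flip y_m = 165.266 − y_svg.

Shape 1 is a rectangle drawn with `<rect>`. Its stroke #ff00ff means engrave at S218, F3230. After flipping Y the toolpath is (40.471,149.218) → (97.783,149.218) → (97.783,120.458) → (40.471,120.458) → (40.471,149.218), returning to the start.

Shape 2 is a circle drawn with `<circle>`. Its stroke #ff00ff means engrave at S218, F3230. After flipping Y the toolpath is (150.890,117.601) → (148.071,126.276) → (140.692,131.638) → (131.570,131.638) → (124.191,126.276) → (121.372,117.601) → (124.191,108.926) → (131.570,103.564) → (140.692,103.564) → (148.071,108.926) → (150.890,117.601), returning to the start.

Shape 3 is a regular polygon drawn with `<polygon>`. Its stroke #ff00ff means engrave at S218, F3230. After flipping Y the toolpath is (164.673,29.072) → (170.742,32.737) → (176.103,28.098) → (173.348,21.565) → (166.284,22.167) → (164.673,29.072), returning to the start.

(bCNC post)
(Date: synthetic)
G21
G90
G0 X40.471 Y149.218
M3 S218
G1 X97.783 Y149.218 F3230
G1 X97.783 Y120.458 F3230
G1 X40.471 Y120.458 F3230
G1 X40.471 Y149.218 F3230
M5
G0 X150.890 Y117.601
M3 S218
G1 X148.071 Y126.276 F3230
G1 X140.692 Y131.638 F3230
G1 X131.570 Y131.638 F3230
G1 X124.191 Y126.276 F3230
G1 X121.372 Y117.601 F3230
G1 X124.191 Y108.926 F3230
G1 X131.570 Y103.564 F3230
G1 X140.692 Y103.564 F3230
G1 X148.071 Y108.926 F3230
G1 X150.890 Y117.601 F3230
M5
G0 X164.673 Y29.072
M3 S218
G1 X170.742 Y32.737 F3230
G1 X176.103 Y28.098 F3230
G1 X173.348 Y21.565 F3230
G1 X166.284 Y22.167 F3230
G1 X164.673 Y29.072 F3230
M5
G0 X0.000 Y0.000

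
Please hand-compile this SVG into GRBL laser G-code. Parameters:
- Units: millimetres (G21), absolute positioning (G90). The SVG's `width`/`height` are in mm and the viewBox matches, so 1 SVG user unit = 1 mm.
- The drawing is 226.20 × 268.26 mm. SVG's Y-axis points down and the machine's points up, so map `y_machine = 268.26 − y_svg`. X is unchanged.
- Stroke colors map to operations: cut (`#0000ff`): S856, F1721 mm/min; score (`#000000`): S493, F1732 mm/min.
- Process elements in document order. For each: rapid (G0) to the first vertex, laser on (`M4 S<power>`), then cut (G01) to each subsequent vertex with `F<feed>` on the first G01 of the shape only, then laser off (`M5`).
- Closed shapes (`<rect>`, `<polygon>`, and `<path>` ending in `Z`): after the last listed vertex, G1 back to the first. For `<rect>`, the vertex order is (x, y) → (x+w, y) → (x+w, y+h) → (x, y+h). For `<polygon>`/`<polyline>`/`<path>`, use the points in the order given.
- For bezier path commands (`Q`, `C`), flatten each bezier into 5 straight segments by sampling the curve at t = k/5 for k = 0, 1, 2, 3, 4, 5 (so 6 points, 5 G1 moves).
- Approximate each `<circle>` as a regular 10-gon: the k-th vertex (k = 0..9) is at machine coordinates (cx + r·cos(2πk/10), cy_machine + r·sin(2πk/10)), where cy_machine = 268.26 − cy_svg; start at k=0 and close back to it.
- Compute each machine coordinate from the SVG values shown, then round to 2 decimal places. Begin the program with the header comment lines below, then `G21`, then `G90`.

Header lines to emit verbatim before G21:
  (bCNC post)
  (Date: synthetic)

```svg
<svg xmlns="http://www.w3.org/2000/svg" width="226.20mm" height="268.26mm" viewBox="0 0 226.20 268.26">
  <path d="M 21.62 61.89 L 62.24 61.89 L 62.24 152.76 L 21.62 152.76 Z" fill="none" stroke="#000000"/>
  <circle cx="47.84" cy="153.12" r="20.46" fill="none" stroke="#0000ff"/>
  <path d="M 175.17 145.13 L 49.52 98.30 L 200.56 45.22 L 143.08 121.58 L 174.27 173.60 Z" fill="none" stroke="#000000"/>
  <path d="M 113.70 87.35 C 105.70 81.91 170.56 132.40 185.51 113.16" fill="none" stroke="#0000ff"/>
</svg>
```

Since the viewBox matches the mm dimensions, user units are millimetres directly. The only transform is the Y-flip y_m = 268.26 − y_svg.

Shape 1 is a rectangle drawn with `<path>`. Its stroke #000000 means score at S493, F1732. After flipping Y the toolpath is (21.62,206.37) → (62.24,206.37) → (62.24,115.50) → (21.62,115.50) → (21.62,206.37), returning to the start.

Shape 2 is a circle drawn with `<circle>`. Its stroke #0000ff means cut at S856, F1721. After flipping Y the toolpath is (68.30,115.14) → (64.39,127.17) → (54.16,134.60) → (41.52,134.60) → (31.29,127.17) → (27.38,115.14) → (31.29,103.11) → (41.52,95.68) → (54.16,95.68) → (64.39,103.11) → (68.30,115.14), returning to the start.

Shape 3 is a closed polygon drawn with `<path>`. Its stroke #000000 means score at S493, F1732. After flipping Y the toolpath is (175.17,123.13) → (49.52,169.96) → (200.56,223.04) → (143.08,146.68) → (174.27,94.66) → (175.17,123.13), returning to the start.

Shape 4 is a cubic bezier drawn with `<path>`. Its stroke #0000ff means cut at S856, F1721. After flipping Y the toolpath is (113.70,180.91) → (116.66,178.47) → (131.22,168.63) → (151.47,157.44) → (171.53,150.92) → (185.51,155.10).

(bCNC post)
(Date: synthetic)
G21
G90
G0 X21.62 Y206.37
M4 S493
G01 X62.24 Y206.37 F1732
G01 X62.24 Y115.50
G01 X21.62 Y115.50
G01 X21.62 Y206.37
M5
G0 X68.30 Y115.14
M4 S856
G01 X64.39 Y127.17 F1721
G01 X54.16 Y134.60
G01 X41.52 Y134.60
G01 X31.29 Y127.17
G01 X27.38 Y115.14
G01 X31.29 Y103.11
G01 X41.52 Y95.68
G01 X54.16 Y95.68
G01 X64.39 Y103.11
G01 X68.30 Y115.14
M5
G0 X175.17 Y123.13
M4 S493
G01 X49.52 Y169.96 F1732
G01 X200.56 Y223.04
G01 X143.08 Y146.68
G01 X174.27 Y94.66
G01 X175.17 Y123.13
M5
G0 X113.70 Y180.91
M4 S856
G01 X116.66 Y178.47 F1721
G01 X131.22 Y168.63
G01 X151.47 Y157.44
G01 X171.53 Y150.92
G01 X185.51 Y155.10
M5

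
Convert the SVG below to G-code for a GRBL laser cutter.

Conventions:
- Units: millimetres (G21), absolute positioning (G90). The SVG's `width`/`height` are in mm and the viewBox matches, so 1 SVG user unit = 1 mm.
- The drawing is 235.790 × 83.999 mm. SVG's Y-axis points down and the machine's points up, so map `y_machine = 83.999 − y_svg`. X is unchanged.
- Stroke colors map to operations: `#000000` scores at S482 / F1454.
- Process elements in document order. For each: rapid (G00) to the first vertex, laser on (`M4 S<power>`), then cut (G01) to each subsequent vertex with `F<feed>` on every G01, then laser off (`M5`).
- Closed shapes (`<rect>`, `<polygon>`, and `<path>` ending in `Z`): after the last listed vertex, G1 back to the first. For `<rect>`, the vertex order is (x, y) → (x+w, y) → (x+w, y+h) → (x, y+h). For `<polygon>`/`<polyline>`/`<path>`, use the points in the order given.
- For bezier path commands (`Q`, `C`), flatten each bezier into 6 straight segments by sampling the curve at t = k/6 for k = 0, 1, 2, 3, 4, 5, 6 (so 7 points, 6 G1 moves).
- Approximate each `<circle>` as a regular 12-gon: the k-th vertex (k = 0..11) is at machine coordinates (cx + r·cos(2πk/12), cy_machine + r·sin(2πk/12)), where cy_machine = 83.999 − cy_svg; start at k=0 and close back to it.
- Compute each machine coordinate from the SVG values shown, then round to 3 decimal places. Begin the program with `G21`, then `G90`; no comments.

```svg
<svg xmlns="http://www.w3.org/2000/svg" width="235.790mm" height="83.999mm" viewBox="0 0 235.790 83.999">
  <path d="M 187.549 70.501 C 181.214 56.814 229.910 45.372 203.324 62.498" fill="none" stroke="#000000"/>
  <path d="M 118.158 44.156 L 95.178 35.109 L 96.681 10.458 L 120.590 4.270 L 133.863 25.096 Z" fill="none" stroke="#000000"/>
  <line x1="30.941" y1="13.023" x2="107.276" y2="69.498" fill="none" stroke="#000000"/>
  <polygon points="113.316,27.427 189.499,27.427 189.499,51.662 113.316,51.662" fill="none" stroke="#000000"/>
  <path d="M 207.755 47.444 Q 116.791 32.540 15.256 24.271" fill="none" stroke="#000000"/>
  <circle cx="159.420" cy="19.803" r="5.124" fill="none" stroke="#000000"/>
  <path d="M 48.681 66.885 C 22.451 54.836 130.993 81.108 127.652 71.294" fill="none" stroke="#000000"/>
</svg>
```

viewBox `0 0 235.790 83.999` with mm width/height → 1 unit = 1 mm. Flip: y_m = 83.999 − y_svg.

**Shape 1** — `<path>` cubic bezier, stroke `#000000` → score (S482, F1454). Control points (SVG): P0=(187.549,70.501), P1=(181.214,56.814), P2=(229.910,45.372), P3=(203.324,62.498); sampled at t=k/6. Machine vertices: (187.549,13.498) → (188.364,20.033) → (194.731,25.462) → (203.031,29.054) → (209.642,30.079) → (210.947,27.805) → (203.324,21.501). Open path.

**Shape 2** — `<path>` regular polygon, stroke `#000000` → score (S482, F1454). Machine vertices: (118.158,39.843) → (95.178,48.890) → (96.681,73.541) → (120.590,79.729) → (133.863,58.903) → (118.158,39.843). Closed: final G1 returns to the first vertex.

**Shape 3** — `<line>` line segment, stroke `#000000` → score (S482, F1454). Machine vertices: (30.941,70.976) → (107.276,14.501). Open path.

**Shape 4** — `<polygon>` rectangle, stroke `#000000` → score (S482, F1454). Machine vertices: (113.316,56.572) → (189.499,56.572) → (189.499,32.337) → (113.316,32.337) → (113.316,56.572). Closed: final G1 returns to the first vertex.

**Shape 5** — `<path>` quadratic bezier, stroke `#000000` → score (S482, F1454). Control points (SVG): P0=(207.755,47.444), P1=(116.791,32.540), P2=(15.256,24.271); sampled at t=k/6. Machine vertices: (207.755,36.555) → (177.140,41.339) → (145.938,45.754) → (114.148,49.800) → (81.771,53.478) → (48.807,56.787) → (15.256,59.728). Open path.

**Shape 6** — `<circle>` circle, stroke `#000000` → score (S482, F1454). Machine vertices: (164.544,64.196) → (163.858,66.758) → (161.982,68.634) → (159.420,69.320) → (156.858,68.634) → (154.982,66.758) → (154.296,64.196) → (154.982,61.634) → (156.858,59.758) → (159.420,59.072) → (161.982,59.758) → (163.858,61.634) → (164.544,64.196). Closed: final G1 returns to the first vertex.

**Shape 7** — `<path>` cubic bezier, stroke `#000000` → score (S482, F1454). Control points (SVG): P0=(48.681,66.885), P1=(22.451,54.836), P2=(130.993,81.108), P3=(127.652,71.294); sampled at t=k/6. Machine vertices: (48.681,17.114) → (45.655,20.290) → (58.240,19.145) → (79.583,15.748) → (102.834,12.164) → (121.141,10.461) → (127.652,12.705). Open path.

G21
G90
G00 X187.549 Y13.498
M4 S482
G01 X188.364 Y20.033 F1454
G01 X194.731 Y25.462 F1454
G01 X203.031 Y29.054 F1454
G01 X209.642 Y30.079 F1454
G01 X210.947 Y27.805 F1454
G01 X203.324 Y21.501 F1454
M5
G00 X118.158 Y39.843
M4 S482
G01 X95.178 Y48.890 F1454
G01 X96.681 Y73.541 F1454
G01 X120.590 Y79.729 F1454
G01 X133.863 Y58.903 F1454
G01 X118.158 Y39.843 F1454
M5
G00 X30.941 Y70.976
M4 S482
G01 X107.276 Y14.501 F1454
M5
G00 X113.316 Y56.572
M4 S482
G01 X189.499 Y56.572 F1454
G01 X189.499 Y32.337 F1454
G01 X113.316 Y32.337 F1454
G01 X113.316 Y56.572 F1454
M5
G00 X207.755 Y36.555
M4 S482
G01 X177.140 Y41.339 F1454
G01 X145.938 Y45.754 F1454
G01 X114.148 Y49.800 F1454
G01 X81.771 Y53.478 F1454
G01 X48.807 Y56.787 F1454
G01 X15.256 Y59.728 F1454
M5
G00 X164.544 Y64.196
M4 S482
G01 X163.858 Y66.758 F1454
G01 X161.982 Y68.634 F1454
G01 X159.420 Y69.320 F1454
G01 X156.858 Y68.634 F1454
G01 X154.982 Y66.758 F1454
G01 X154.296 Y64.196 F1454
G01 X154.982 Y61.634 F1454
G01 X156.858 Y59.758 F1454
G01 X159.420 Y59.072 F1454
G01 X161.982 Y59.758 F1454
G01 X163.858 Y61.634 F1454
G01 X164.544 Y64.196 F1454
M5
G00 X48.681 Y17.114
M4 S482
G01 X45.655 Y20.290 F1454
G01 X58.240 Y19.145 F1454
G01 X79.583 Y15.748 F1454
G01 X102.834 Y12.164 F1454
G01 X121.141 Y10.461 F1454
G01 X127.652 Y12.705 F1454
M5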